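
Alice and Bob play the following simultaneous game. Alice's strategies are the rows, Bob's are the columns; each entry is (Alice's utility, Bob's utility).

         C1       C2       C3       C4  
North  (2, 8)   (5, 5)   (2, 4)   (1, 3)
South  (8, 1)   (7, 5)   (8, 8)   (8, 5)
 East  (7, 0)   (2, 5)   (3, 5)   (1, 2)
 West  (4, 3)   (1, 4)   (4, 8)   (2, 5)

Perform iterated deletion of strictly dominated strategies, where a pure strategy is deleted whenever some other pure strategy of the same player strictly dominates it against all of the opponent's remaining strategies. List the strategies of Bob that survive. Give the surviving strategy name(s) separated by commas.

C3

For Alice, South strictly dominates North on the remaining columns (C1: 8>2, C2: 7>5, C3: 8>2, C4: 8>1); eliminate North.
For Alice, South strictly dominates East on the remaining columns (C1: 8>7, C2: 7>2, C3: 8>3, C4: 8>1); eliminate East.
Row West is eliminated: South beats it against every remaining column (C1: 8>4, C2: 7>1, C3: 8>4, C4: 8>2).
Bob's strategy C1 is strictly dominated by C2 (South: 5>1) and is removed.
Column C2 is eliminated: C3 beats it against every remaining row (South: 8>5).
Bob's strategy C4 is strictly dominated by C3 (South: 8>5) and is removed.
Among the remaining strategies, none is strictly dominated by another pure strategy of the same player, so the elimination stops.
Surviving strategies — Alice: {South}; Bob: {C3}.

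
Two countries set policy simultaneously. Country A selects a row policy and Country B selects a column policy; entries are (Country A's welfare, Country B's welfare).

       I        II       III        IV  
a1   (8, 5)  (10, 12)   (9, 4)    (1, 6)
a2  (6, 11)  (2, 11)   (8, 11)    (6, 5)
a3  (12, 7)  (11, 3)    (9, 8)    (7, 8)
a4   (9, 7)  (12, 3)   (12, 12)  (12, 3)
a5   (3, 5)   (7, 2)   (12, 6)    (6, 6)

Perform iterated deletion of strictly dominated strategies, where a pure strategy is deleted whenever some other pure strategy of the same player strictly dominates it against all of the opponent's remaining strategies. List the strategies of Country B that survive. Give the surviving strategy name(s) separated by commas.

III, IV

For Country A, a4 strictly dominates a1 on the remaining columns (I: 9>8, II: 12>10, III: 12>9, IV: 12>1); eliminate a1.
Row a2 is eliminated: a3 beats it against every remaining column (I: 12>6, II: 11>2, III: 9>8, IV: 7>6).
For Country B, III strictly dominates I on the remaining rows (a3: 8>7, a4: 12>7, a5: 6>5); eliminate I.
Country A's strategy a3 is strictly dominated by a4 (II: 12>11, III: 12>9, IV: 12>7) and is removed.
Column II is eliminated: III beats it against every remaining row (a4: 12>3, a5: 6>2).
Among the remaining strategies, none is strictly dominated by another pure strategy of the same player, so the elimination stops.
Surviving strategies — Country A: {a4, a5}; Country B: {III, IV}.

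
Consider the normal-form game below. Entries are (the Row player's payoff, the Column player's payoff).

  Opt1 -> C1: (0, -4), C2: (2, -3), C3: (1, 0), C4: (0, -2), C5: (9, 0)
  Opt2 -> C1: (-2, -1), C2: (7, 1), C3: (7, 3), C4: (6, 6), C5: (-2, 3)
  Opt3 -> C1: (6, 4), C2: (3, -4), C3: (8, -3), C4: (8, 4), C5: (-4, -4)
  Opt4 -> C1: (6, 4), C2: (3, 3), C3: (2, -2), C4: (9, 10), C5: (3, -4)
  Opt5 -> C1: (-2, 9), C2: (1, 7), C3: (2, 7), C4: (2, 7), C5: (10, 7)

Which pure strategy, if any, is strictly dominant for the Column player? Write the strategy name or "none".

C1 fails to dominate C2 at Opt1 (-4<-3).
C2 fails to dominate C1 at Opt3 (-4<4).
C3 fails to dominate C1 at Opt3 (-3<4).
C4 fails to dominate C1 at Opt3 (4=4).
C5 fails to dominate C1 at Opt3 (-4<4).
No single strategy dominates all the others.

none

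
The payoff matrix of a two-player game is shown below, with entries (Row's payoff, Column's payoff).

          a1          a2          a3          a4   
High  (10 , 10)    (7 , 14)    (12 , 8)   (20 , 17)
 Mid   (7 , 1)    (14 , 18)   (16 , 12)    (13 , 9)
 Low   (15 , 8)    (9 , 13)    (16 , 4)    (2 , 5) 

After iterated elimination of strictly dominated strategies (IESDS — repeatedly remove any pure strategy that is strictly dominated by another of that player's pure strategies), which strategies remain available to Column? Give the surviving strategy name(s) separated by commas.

a2, a4

Column a1 is eliminated: a2 beats it against every remaining row (High: 14>10, Mid: 18>1, Low: 13>8).
Column's strategy a3 is strictly dominated by a2 (High: 14>8, Mid: 18>12, Low: 13>4) and is removed.
Row's strategy Low is strictly dominated by Mid (a2: 14>9, a4: 13>2) and is removed.
Among the remaining strategies, none is strictly dominated by another pure strategy of the same player, so the elimination stops.
Surviving strategies — Row: {High, Mid}; Column: {a2, a4}.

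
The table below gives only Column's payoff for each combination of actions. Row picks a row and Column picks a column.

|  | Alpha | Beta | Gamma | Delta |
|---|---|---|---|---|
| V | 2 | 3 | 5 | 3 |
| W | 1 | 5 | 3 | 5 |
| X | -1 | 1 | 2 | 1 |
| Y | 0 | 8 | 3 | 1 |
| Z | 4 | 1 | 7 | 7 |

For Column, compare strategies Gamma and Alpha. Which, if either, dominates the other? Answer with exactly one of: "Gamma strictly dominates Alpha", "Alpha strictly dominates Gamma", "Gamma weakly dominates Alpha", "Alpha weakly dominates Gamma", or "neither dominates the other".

Compare Gamma to Alpha across each choice by Row: V: 5>2, W: 3>1, X: 2>-1, Y: 3>0, Z: 7>4.
Every comparison favours Gamma, so Gamma strictly dominates Alpha.

Gamma strictly dominates Alpha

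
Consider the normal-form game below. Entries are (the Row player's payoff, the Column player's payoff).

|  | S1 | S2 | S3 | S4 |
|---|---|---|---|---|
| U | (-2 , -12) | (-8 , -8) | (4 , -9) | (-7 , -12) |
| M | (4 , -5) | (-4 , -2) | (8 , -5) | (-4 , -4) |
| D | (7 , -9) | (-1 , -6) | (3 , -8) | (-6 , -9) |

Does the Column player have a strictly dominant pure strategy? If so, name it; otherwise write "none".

S2

S2 vs S1: U: -8>-12, M: -2>-5, D: -6>-9.
S2 vs S3: U: -8>-9, M: -2>-5, D: -6>-8.
S2 vs S4: U: -8>-12, M: -2>-4, D: -6>-9.
S2 strictly beats every other strategy against every opponent action, so it is strictly dominant.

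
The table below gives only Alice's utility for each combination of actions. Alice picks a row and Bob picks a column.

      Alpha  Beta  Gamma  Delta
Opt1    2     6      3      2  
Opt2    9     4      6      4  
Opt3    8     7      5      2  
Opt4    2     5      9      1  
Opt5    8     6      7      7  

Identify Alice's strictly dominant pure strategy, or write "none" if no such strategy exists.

none

Opt1 fails to dominate Opt2 at Alpha (2<9).
Opt2 fails to dominate Opt1 at Beta (4<6).
Opt3 fails to dominate Opt1 at Delta (2=2).
Opt4 fails to dominate Opt1 at Alpha (2=2).
Opt5 fails to dominate Opt1 at Beta (6=6).
No single strategy dominates all the others.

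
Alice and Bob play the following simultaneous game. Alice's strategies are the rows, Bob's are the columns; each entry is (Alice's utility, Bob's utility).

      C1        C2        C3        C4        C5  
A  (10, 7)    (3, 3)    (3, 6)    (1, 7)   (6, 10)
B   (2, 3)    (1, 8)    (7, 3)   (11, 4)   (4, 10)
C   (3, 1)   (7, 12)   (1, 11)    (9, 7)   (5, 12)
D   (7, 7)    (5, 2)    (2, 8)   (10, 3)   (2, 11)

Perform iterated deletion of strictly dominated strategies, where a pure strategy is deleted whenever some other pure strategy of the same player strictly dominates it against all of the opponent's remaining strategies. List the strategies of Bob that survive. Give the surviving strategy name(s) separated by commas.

C2, C5

Column C1 is eliminated: C5 beats it against every remaining row (A: 10>7, B: 10>3, C: 12>1, D: 11>7).
For Bob, C5 strictly dominates C3 on the remaining rows (A: 10>6, B: 10>3, C: 12>11, D: 11>8); eliminate C3.
For Bob, C5 strictly dominates C4 on the remaining rows (A: 10>7, B: 10>4, C: 12>7, D: 11>3); eliminate C4.
For Alice, A strictly dominates B on the remaining columns (C2: 3>1, C5: 6>4); eliminate B.
For Alice, C strictly dominates D on the remaining columns (C2: 7>5, C5: 5>2); eliminate D.
Among the remaining strategies, none is strictly dominated by another pure strategy of the same player, so the elimination stops.
Surviving strategies — Alice: {A, C}; Bob: {C2, C5}.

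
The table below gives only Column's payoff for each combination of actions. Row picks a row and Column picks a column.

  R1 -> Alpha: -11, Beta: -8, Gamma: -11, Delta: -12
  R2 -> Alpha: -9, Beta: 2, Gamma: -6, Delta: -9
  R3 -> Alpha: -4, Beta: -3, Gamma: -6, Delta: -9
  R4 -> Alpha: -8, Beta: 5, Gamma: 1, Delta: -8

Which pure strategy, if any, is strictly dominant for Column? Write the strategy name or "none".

Beta

Beta vs Alpha: R1: -8>-11, R2: 2>-9, R3: -3>-4, R4: 5>-8.
Beta vs Gamma: R1: -8>-11, R2: 2>-6, R3: -3>-6, R4: 5>1.
Beta vs Delta: R1: -8>-12, R2: 2>-9, R3: -3>-9, R4: 5>-8.
Beta strictly beats every other strategy against every opponent action, so it is strictly dominant.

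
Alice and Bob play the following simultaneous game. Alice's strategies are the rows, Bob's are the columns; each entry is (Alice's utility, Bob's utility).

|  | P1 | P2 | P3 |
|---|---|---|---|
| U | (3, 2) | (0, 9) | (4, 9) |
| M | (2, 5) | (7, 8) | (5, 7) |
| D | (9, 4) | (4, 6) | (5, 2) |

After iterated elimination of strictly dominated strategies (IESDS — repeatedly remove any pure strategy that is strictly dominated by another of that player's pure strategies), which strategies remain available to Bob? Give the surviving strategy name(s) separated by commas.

Alice's strategy U is strictly dominated by D (P1: 9>3, P2: 4>0, P3: 5>4) and is removed.
Column P1 is eliminated: P2 beats it against every remaining row (M: 8>5, D: 6>4).
Bob's strategy P3 is strictly dominated by P2 (M: 8>7, D: 6>2) and is removed.
For Alice, M strictly dominates D on the remaining columns (P2: 7>4); eliminate D.
Among the remaining strategies, none is strictly dominated by another pure strategy of the same player, so the elimination stops.
Surviving strategies — Alice: {M}; Bob: {P2}.

P2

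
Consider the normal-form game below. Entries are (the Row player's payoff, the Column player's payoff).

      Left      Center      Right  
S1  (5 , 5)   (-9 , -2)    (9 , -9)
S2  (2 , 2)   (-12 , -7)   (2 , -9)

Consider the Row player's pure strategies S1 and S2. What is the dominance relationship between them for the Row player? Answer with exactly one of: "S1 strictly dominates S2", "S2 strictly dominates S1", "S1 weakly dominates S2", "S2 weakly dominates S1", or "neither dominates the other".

S1's payoffs vs S2's, by the Column player's action — Left: 5>2, Center: -9>-12, Right: 9>2.
S1 gives a strictly higher payoff against every action of the Column player, so S1 strictly dominates S2.

S1 strictly dominates S2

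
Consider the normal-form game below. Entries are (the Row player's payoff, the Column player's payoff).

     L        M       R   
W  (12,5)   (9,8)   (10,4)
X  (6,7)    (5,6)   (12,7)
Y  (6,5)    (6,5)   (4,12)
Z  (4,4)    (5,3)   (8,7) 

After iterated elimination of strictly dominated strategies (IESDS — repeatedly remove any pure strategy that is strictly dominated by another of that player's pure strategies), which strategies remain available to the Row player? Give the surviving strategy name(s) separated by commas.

For the Row player, W strictly dominates Y on the remaining columns (L: 12>6, M: 9>6, R: 10>4); eliminate Y.
For the Row player, W strictly dominates Z on the remaining columns (L: 12>4, M: 9>5, R: 10>8); eliminate Z.
Among the remaining strategies, none is strictly dominated by another pure strategy of the same player, so the elimination stops.
Surviving strategies — the Row player: {W, X}; the Column player: {L, M, R}.

W, X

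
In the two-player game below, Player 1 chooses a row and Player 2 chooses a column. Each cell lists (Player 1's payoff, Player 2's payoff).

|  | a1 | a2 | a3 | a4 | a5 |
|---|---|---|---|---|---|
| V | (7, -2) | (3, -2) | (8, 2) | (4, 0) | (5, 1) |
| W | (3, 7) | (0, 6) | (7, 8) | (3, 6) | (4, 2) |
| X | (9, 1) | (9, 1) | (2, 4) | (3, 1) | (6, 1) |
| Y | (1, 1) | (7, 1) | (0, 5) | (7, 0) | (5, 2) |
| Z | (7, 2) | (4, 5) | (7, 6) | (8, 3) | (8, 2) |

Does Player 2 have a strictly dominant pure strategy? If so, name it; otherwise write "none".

a3

a3 vs a1: V: 2>-2, W: 8>7, X: 4>1, Y: 5>1, Z: 6>2.
a3 vs a2: V: 2>-2, W: 8>6, X: 4>1, Y: 5>1, Z: 6>5.
a3 vs a4: V: 2>0, W: 8>6, X: 4>1, Y: 5>0, Z: 6>3.
a3 vs a5: V: 2>1, W: 8>2, X: 4>1, Y: 5>2, Z: 6>2.
a3 strictly beats every other strategy against every opponent action, so it is strictly dominant.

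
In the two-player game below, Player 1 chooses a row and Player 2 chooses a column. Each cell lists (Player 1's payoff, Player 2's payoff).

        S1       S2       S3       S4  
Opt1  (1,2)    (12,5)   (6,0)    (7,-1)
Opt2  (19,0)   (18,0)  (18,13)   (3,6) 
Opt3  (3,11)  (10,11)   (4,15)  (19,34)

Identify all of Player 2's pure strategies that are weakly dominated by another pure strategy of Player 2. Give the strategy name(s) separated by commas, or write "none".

S1

S1 is weakly dominated by S2 (Opt1: 5>2, Opt2: 0=0, Opt3: 11=11).
S2 is not dominated — it holds its own against S1 at Opt1 (5>2); S3 at Opt1 (5>0); S4 at Opt1 (5>-1).
S3: no other strategy beats it everywhere (S1 at Opt2 (13>0); S2 at Opt2 (13>0); S4 at Opt1 (0>-1)).
S4: no other strategy beats it everywhere (S1 at Opt2 (6>0); S2 at Opt2 (6>0); S3 at Opt3 (34>15)).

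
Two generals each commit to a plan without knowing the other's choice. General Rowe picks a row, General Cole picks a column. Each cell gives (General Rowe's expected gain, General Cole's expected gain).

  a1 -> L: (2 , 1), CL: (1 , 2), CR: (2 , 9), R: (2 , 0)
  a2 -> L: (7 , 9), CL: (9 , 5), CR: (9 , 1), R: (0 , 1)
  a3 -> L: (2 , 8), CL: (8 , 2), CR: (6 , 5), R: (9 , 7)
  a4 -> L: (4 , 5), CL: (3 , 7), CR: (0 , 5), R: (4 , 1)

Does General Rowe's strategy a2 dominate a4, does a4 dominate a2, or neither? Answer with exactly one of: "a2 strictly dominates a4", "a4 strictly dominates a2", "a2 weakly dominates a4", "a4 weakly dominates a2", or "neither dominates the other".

neither dominates the other

Compare a2 to a4 across every action of General Cole: L: 7>4, CL: 9>3, CR: 9>0, R: 0<4.
a2 does better at L, CL, CR but worse at R; neither strategy dominates the other.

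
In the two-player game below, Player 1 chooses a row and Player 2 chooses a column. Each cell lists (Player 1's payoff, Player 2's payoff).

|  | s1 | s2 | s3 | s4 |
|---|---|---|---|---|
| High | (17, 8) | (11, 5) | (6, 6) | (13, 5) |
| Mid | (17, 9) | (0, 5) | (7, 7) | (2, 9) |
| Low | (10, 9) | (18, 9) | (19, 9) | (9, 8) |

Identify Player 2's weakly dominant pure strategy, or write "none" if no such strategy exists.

s1

s1 vs s2: High: 8>5, Mid: 9>5, Low: 9=9.
s1 vs s3: High: 8>6, Mid: 9>7, Low: 9=9.
s1 vs s4: High: 8>5, Mid: 9=9, Low: 9>8.
s1 is at least as good as every other strategy against every opponent action, so it is weakly dominant.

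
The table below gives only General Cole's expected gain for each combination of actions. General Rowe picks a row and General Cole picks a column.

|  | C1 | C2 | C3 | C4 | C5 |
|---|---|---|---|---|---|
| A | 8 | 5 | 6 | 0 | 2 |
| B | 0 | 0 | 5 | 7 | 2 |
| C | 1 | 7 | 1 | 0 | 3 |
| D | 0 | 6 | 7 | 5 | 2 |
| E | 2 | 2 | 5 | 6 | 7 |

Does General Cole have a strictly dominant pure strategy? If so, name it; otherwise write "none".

C1 fails to dominate C2 at B (0=0).
C2 fails to dominate C1 at A (5<8).
C3 fails to dominate C1 at A (6<8).
C4 fails to dominate C1 at A (0<8).
C5 fails to dominate C1 at A (2<8).
No single strategy dominates all the others.

none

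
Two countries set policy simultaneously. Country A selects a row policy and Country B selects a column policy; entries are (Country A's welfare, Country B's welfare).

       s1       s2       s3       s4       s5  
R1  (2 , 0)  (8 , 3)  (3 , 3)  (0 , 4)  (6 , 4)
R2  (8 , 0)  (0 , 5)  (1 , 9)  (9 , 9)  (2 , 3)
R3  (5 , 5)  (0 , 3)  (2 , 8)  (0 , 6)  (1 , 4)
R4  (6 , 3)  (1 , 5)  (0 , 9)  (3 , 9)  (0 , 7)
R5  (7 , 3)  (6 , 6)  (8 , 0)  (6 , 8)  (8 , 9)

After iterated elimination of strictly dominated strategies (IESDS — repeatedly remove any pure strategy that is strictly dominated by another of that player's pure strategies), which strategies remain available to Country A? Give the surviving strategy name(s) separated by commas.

For Country A, R5 strictly dominates R3 on the remaining columns (s1: 7>5, s2: 6>0, s3: 8>2, s4: 6>0, s5: 8>1); eliminate R3.
For Country A, R5 strictly dominates R4 on the remaining columns (s1: 7>6, s2: 6>1, s3: 8>0, s4: 6>3, s5: 8>0); eliminate R4.
Country B's strategy s1 is strictly dominated by s2 (R1: 3>0, R2: 5>0, R5: 6>3) and is removed.
Column s2 is eliminated: s4 beats it against every remaining row (R1: 4>3, R2: 9>5, R5: 8>6).
For Country A, R5 strictly dominates R1 on the remaining columns (s3: 8>3, s4: 6>0, s5: 8>6); eliminate R1.
Among the remaining strategies, none is strictly dominated by another pure strategy of the same player, so the elimination stops.
Surviving strategies — Country A: {R2, R5}; Country B: {s3, s4, s5}.

R2, R5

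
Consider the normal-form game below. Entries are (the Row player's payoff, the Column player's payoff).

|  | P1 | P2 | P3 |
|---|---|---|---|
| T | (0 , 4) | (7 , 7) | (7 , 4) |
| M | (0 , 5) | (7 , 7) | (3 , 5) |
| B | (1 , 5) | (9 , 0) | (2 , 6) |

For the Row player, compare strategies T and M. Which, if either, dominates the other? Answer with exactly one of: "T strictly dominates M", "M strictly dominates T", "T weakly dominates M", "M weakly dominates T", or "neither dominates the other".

Compare T to M across each opponent action: P1: 0=0, P2: 7=7, P3: 7>3.
T is at least as good everywhere and strictly better somewhere (tied only at P1, P2), so T weakly but not strictly dominates M.

T weakly dominates M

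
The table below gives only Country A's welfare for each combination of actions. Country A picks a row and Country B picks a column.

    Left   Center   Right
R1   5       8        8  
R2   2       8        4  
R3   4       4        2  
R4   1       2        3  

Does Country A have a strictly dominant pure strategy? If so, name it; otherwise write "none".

none

R1 fails to dominate R2 at Center (8=8).
R2 fails to dominate R1 at Left (2<5).
R3 fails to dominate R1 at Left (4<5).
R4 fails to dominate R1 at Left (1<5).
No single strategy dominates all the others.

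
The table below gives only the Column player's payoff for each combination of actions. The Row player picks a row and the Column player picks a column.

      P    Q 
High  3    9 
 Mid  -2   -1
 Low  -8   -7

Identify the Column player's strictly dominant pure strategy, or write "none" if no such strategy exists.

Q vs P: High: 9>3, Mid: -1>-2, Low: -7>-8.
Q strictly beats every other strategy against every opponent action, so it is strictly dominant.

Q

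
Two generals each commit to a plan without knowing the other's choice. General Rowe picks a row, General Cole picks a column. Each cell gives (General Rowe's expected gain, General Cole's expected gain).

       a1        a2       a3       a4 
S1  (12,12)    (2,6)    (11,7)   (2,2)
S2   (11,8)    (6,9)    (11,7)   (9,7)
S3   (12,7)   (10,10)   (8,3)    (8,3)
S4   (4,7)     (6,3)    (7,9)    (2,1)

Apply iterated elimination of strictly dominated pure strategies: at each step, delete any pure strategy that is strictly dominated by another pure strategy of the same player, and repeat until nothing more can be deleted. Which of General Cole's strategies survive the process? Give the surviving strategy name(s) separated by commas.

For General Rowe, S3 strictly dominates S4 on the remaining columns (a1: 12>4, a2: 10>6, a3: 8>7, a4: 8>2); eliminate S4.
General Cole's strategy a3 is strictly dominated by a1 (S1: 12>7, S2: 8>7, S3: 7>3) and is removed.
General Cole's strategy a4 is strictly dominated by a1 (S1: 12>2, S2: 8>7, S3: 7>3) and is removed.
General Rowe's strategy S2 is strictly dominated by S3 (a1: 12>11, a2: 10>6) and is removed.
Among the remaining strategies, none is strictly dominated by another pure strategy of the same player, so the elimination stops.
Surviving strategies — General Rowe: {S1, S3}; General Cole: {a1, a2}.

a1, a2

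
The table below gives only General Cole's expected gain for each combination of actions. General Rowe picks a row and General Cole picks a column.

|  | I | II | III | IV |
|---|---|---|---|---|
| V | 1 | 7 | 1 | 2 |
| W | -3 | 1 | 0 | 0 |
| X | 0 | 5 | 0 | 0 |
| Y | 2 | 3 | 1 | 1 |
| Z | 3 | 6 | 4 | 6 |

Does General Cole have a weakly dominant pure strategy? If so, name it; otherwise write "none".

II vs I: V: 7>1, W: 1>-3, X: 5>0, Y: 3>2, Z: 6>3.
II vs III: V: 7>1, W: 1>0, X: 5>0, Y: 3>1, Z: 6>4.
II vs IV: V: 7>2, W: 1>0, X: 5>0, Y: 3>1, Z: 6=6.
II is at least as good as every other strategy against every opponent action, so it is weakly dominant.

II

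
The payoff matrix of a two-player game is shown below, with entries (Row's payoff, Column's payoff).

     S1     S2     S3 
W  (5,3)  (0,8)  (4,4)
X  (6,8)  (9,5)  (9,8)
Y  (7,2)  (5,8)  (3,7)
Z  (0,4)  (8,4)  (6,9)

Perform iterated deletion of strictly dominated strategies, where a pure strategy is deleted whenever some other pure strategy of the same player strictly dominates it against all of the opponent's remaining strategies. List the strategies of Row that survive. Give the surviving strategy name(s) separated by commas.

X, Y

Row W is eliminated: X beats it against every remaining column (S1: 6>5, S2: 9>0, S3: 9>4).
Row's strategy Z is strictly dominated by X (S1: 6>0, S2: 9>8, S3: 9>6) and is removed.
Among the remaining strategies, none is strictly dominated by another pure strategy of the same player, so the elimination stops.
Surviving strategies — Row: {X, Y}; Column: {S1, S2, S3}.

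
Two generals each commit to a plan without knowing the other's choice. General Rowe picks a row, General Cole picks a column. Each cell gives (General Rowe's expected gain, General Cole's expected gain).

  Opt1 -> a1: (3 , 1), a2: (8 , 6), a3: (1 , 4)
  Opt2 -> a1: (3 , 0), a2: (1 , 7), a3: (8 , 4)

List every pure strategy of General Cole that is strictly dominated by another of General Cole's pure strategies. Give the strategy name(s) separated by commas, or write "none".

a1, a3

a1: dominated, since a2 does at least as well everywhere (Opt1: 6>1, Opt2: 7>0).
a2 is not dominated — it holds its own against a1 at Opt1 (6>1); a3 at Opt1 (6>4).
a3 is strictly dominated by a2 (Opt1: 6>4, Opt2: 7>4).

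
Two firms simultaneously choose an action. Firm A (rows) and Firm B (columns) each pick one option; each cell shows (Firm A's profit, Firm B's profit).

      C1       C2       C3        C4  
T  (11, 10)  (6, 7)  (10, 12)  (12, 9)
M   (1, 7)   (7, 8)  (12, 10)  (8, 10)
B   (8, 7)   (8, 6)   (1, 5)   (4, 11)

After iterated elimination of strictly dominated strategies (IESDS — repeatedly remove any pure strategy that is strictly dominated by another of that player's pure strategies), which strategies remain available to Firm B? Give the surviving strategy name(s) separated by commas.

C3, C4

For Firm B, C4 strictly dominates C2 on the remaining rows (T: 9>7, M: 10>8, B: 11>6); eliminate C2.
Firm A's strategy B is strictly dominated by T (C1: 11>8, C3: 10>1, C4: 12>4) and is removed.
Firm B's strategy C1 is strictly dominated by C3 (T: 12>10, M: 10>7) and is removed.
Among the remaining strategies, none is strictly dominated by another pure strategy of the same player, so the elimination stops.
Surviving strategies — Firm A: {T, M}; Firm B: {C3, C4}.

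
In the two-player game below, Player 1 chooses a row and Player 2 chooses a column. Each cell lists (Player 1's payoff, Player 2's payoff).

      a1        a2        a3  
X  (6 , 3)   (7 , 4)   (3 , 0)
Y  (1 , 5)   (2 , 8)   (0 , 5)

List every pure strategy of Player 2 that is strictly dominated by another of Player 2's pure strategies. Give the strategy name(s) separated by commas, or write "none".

a1: dominated, since a2 does at least as well everywhere (X: 4>3, Y: 8>5).
a2: no other strategy beats it everywhere (a1 at X (4>3); a3 at X (4>0)).
a3 is strictly dominated by a2 (X: 4>0, Y: 8>5).

a1, a3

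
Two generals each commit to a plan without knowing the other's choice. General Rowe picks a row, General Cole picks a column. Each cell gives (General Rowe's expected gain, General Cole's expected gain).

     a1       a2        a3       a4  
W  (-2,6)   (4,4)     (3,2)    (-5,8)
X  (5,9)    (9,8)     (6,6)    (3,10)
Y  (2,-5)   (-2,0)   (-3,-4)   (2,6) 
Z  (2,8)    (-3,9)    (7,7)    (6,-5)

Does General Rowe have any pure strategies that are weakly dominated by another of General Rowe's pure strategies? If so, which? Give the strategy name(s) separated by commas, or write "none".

W, Y

X weakly dominates W — a1: 5>-2, a2: 9>4, a3: 6>3, a4: 3>-5.
Nothing dominates X: W at a1 (5>-2); Y at a1 (5>2); Z at a1 (5>2).
Y: dominated, since X does at least as well everywhere (a1: 5>2, a2: 9>-2, a3: 6>-3, a4: 3>2).
Z is not dominated — it holds its own against W at a1 (2>-2); X at a3 (7>6); Y at a3 (7>-3).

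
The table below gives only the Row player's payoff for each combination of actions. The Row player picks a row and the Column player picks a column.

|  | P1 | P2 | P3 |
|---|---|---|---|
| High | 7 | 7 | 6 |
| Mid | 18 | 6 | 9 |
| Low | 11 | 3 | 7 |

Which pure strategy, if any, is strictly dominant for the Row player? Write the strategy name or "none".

none

High fails to dominate Mid at P1 (7<18).
Mid fails to dominate High at P2 (6<7).
Low fails to dominate High at P2 (3<7).
No single strategy dominates all the others.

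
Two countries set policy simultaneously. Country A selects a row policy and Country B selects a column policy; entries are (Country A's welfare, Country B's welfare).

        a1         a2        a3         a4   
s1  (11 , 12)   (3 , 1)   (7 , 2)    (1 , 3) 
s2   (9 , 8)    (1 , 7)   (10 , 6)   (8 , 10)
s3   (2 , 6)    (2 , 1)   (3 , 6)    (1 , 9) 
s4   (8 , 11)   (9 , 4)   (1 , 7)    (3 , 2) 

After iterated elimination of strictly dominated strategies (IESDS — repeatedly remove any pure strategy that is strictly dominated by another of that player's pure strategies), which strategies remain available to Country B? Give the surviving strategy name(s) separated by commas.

Country B's strategy a2 is strictly dominated by a1 (s1: 12>1, s2: 8>7, s3: 6>1, s4: 11>4) and is removed.
For Country A, s2 strictly dominates s3 on the remaining columns (a1: 9>2, a3: 10>3, a4: 8>1); eliminate s3.
Row s4 is eliminated: s2 beats it against every remaining column (a1: 9>8, a3: 10>1, a4: 8>3).
Country B's strategy a3 is strictly dominated by a1 (s1: 12>2, s2: 8>6) and is removed.
Among the remaining strategies, none is strictly dominated by another pure strategy of the same player, so the elimination stops.
Surviving strategies — Country A: {s1, s2}; Country B: {a1, a4}.

a1, a4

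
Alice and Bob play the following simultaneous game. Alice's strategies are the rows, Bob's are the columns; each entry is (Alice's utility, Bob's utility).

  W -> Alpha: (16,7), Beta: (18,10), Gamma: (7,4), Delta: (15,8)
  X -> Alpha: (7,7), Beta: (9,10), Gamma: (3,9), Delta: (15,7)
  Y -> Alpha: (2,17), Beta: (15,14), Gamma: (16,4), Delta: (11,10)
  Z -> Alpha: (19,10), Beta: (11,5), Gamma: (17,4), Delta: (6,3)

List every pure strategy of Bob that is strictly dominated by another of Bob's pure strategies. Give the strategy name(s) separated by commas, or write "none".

Gamma, Delta

Nothing dominates Alpha: Beta at Y (17>14); Gamma at W (7>4); Delta at X (7=7).
Beta: no other strategy beats it everywhere (Alpha at W (10>7); Gamma at W (10>4); Delta at W (10>8)).
Gamma: dominated, since Beta does at least as well everywhere (W: 10>4, X: 10>9, Y: 14>4, Z: 5>4).
Delta is strictly dominated by Beta (W: 10>8, X: 10>7, Y: 14>10, Z: 5>3).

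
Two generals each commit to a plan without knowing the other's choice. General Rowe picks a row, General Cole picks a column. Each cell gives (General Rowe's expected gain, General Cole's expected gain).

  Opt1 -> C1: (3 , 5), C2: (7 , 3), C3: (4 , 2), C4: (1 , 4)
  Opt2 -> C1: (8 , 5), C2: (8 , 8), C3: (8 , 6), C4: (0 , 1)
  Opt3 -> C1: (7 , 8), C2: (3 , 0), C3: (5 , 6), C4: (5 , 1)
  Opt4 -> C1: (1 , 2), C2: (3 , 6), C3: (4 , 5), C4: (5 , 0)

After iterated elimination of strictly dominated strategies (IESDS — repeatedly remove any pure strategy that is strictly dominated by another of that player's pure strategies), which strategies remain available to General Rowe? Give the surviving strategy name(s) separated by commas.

For General Cole, C1 strictly dominates C4 on the remaining rows (Opt1: 5>4, Opt2: 5>1, Opt3: 8>1, Opt4: 2>0); eliminate C4.
General Rowe's strategy Opt1 is strictly dominated by Opt2 (C1: 8>3, C2: 8>7, C3: 8>4) and is removed.
General Rowe's strategy Opt3 is strictly dominated by Opt2 (C1: 8>7, C2: 8>3, C3: 8>5) and is removed.
Row Opt4 is eliminated: Opt2 beats it against every remaining column (C1: 8>1, C2: 8>3, C3: 8>4).
Column C1 is eliminated: C2 beats it against every remaining row (Opt2: 8>5).
For General Cole, C2 strictly dominates C3 on the remaining rows (Opt2: 8>6); eliminate C3.
Among the remaining strategies, none is strictly dominated by another pure strategy of the same player, so the elimination stops.
Surviving strategies — General Rowe: {Opt2}; General Cole: {C2}.

Opt2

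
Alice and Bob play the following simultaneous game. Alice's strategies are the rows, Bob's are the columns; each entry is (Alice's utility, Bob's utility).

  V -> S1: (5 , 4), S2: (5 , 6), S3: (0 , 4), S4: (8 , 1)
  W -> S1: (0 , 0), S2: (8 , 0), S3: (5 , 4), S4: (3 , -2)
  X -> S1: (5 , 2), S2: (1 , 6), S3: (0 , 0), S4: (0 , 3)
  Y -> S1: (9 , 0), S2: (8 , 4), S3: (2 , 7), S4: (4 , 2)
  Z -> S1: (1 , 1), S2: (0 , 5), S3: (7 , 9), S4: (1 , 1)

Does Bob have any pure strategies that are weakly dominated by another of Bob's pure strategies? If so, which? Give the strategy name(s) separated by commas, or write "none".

S1, S4

S2 weakly dominates S1 — V: 6>4, W: 0=0, X: 6>2, Y: 4>0, Z: 5>1.
S2: no other strategy beats it everywhere (S1 at V (6>4); S3 at V (6>4); S4 at V (6>1)).
S3 is not dominated — it holds its own against S1 at W (4>0); S2 at W (4>0); S4 at V (4>1).
S2 weakly dominates S4 — V: 6>1, W: 0>-2, X: 6>3, Y: 4>2, Z: 5>1.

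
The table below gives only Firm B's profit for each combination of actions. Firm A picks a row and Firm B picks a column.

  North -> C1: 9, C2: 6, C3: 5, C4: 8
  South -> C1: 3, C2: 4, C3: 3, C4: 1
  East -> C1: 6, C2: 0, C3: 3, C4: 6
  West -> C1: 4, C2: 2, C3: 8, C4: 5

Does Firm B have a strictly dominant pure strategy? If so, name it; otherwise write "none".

C1 fails to dominate C2 at South (3<4).
C2 fails to dominate C1 at North (6<9).
C3 fails to dominate C1 at North (5<9).
C4 fails to dominate C1 at North (8<9).
No single strategy dominates all the others.

none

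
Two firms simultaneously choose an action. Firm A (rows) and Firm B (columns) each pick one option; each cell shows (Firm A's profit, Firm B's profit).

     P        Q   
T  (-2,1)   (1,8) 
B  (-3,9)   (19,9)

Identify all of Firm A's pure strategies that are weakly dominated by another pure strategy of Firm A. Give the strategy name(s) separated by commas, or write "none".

T: no other strategy beats it everywhere (B at P (-2>-3)).
B is not dominated — it holds its own against T at Q (19>1).

none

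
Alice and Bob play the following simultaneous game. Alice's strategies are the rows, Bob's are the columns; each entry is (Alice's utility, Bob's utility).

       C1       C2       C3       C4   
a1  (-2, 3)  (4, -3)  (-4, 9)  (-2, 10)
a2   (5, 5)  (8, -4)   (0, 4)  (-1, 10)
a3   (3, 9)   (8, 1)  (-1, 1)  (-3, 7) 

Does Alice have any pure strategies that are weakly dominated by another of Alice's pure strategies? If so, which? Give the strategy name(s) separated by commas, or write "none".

a1, a3

a2 weakly dominates a1 — C1: 5>-2, C2: 8>4, C3: 0>-4, C4: -1>-2.
a2 is not dominated — it holds its own against a1 at C1 (5>-2); a3 at C1 (5>3).
a2 weakly dominates a3 — C1: 5>3, C2: 8=8, C3: 0>-1, C4: -1>-3.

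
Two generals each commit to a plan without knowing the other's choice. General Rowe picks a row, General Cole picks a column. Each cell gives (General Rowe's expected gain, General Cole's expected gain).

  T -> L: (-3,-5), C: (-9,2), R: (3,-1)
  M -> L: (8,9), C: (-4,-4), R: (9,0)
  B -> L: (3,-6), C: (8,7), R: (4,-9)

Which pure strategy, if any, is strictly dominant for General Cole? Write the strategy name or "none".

L fails to dominate C at T (-5<2).
C fails to dominate L at M (-4<9).
R fails to dominate L at M (0<9).
No single strategy dominates all the others.

none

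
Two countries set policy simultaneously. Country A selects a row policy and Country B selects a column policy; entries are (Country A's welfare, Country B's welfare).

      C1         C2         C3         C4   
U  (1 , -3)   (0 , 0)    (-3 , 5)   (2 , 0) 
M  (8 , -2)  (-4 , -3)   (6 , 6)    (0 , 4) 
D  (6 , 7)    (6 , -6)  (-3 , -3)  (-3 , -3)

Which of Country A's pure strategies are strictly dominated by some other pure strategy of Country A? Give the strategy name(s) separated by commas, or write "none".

none

U: no other strategy beats it everywhere (M at C2 (0>-4); D at C3 (-3=-3)).
Nothing dominates M: U at C1 (8>1); D at C1 (8>6).
Nothing dominates D: U at C1 (6>1); M at C2 (6>-4).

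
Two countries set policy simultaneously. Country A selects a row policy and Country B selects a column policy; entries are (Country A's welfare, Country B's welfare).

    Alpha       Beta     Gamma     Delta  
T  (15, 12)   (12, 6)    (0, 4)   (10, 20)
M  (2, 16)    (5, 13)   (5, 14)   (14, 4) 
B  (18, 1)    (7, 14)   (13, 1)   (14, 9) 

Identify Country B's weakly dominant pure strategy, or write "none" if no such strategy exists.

Alpha fails to dominate Beta at B (1<14).
Beta fails to dominate Alpha at T (6<12).
Gamma fails to dominate Alpha at T (4<12).
Delta fails to dominate Alpha at M (4<16).
No single strategy dominates all the others.

none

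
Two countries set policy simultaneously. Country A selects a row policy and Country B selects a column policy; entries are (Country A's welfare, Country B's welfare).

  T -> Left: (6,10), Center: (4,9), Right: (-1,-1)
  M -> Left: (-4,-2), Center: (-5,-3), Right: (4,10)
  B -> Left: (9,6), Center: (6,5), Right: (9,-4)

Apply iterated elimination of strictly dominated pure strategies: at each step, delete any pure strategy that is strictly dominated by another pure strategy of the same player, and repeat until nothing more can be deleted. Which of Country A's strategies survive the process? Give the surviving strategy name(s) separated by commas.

B

For Country A, B strictly dominates T on the remaining columns (Left: 9>6, Center: 6>4, Right: 9>-1); eliminate T.
Row M is eliminated: B beats it against every remaining column (Left: 9>-4, Center: 6>-5, Right: 9>4).
Column Center is eliminated: Left beats it against every remaining row (B: 6>5).
For Country B, Left strictly dominates Right on the remaining rows (B: 6>-4); eliminate Right.
Among the remaining strategies, none is strictly dominated by another pure strategy of the same player, so the elimination stops.
Surviving strategies — Country A: {B}; Country B: {Left}.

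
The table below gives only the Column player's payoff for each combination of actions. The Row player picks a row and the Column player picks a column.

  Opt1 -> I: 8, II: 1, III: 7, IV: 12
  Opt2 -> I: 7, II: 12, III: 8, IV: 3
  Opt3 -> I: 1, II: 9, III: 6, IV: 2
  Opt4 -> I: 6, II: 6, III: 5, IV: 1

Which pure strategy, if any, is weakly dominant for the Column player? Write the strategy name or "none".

none

I fails to dominate II at Opt2 (7<12).
II fails to dominate I at Opt1 (1<8).
III fails to dominate I at Opt1 (7<8).
IV fails to dominate I at Opt2 (3<7).
No single strategy dominates all the others.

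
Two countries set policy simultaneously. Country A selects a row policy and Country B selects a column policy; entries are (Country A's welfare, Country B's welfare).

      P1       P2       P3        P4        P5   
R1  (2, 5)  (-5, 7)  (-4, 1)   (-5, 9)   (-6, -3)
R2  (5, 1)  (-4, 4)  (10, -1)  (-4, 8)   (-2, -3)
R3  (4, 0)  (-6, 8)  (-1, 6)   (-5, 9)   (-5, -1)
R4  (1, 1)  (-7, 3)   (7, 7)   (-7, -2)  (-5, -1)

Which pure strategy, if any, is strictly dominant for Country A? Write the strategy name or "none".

R2 vs R1: P1: 5>2, P2: -4>-5, P3: 10>-4, P4: -4>-5, P5: -2>-6.
R2 vs R3: P1: 5>4, P2: -4>-6, P3: 10>-1, P4: -4>-5, P5: -2>-5.
R2 vs R4: P1: 5>1, P2: -4>-7, P3: 10>7, P4: -4>-7, P5: -2>-5.
R2 strictly beats every other strategy against every opponent action, so it is strictly dominant.

R2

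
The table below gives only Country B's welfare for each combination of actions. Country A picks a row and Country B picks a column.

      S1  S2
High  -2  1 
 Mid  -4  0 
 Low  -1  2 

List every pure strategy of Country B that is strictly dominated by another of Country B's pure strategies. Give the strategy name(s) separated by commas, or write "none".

S1: dominated, since S2 does at least as well everywhere (High: 1>-2, Mid: 0>-4, Low: 2>-1).
Nothing dominates S2: S1 at High (1>-2).

S1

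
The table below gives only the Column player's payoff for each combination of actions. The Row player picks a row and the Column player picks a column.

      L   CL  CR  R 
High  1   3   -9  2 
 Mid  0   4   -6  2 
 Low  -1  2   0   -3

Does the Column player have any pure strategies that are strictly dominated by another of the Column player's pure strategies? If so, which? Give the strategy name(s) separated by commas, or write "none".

CL strictly dominates L — High: 3>1, Mid: 4>0, Low: 2>-1.
Nothing dominates CL: L at High (3>1); CR at High (3>-9); R at High (3>2).
CL strictly dominates CR — High: 3>-9, Mid: 4>-6, Low: 2>0.
CL strictly dominates R — High: 3>2, Mid: 4>2, Low: 2>-3.

L, CR, R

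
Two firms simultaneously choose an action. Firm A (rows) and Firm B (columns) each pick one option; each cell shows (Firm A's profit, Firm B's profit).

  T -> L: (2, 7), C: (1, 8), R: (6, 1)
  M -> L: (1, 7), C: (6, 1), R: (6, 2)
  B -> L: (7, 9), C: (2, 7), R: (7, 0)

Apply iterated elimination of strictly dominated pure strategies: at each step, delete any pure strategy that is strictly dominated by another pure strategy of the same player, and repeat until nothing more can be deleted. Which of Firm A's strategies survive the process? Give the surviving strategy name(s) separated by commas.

B

Row T is eliminated: B beats it against every remaining column (L: 7>2, C: 2>1, R: 7>6).
Column C is eliminated: L beats it against every remaining row (M: 7>1, B: 9>7).
Firm A's strategy M is strictly dominated by B (L: 7>1, R: 7>6) and is removed.
Firm B's strategy R is strictly dominated by L (B: 9>0) and is removed.
Among the remaining strategies, none is strictly dominated by another pure strategy of the same player, so the elimination stops.
Surviving strategies — Firm A: {B}; Firm B: {L}.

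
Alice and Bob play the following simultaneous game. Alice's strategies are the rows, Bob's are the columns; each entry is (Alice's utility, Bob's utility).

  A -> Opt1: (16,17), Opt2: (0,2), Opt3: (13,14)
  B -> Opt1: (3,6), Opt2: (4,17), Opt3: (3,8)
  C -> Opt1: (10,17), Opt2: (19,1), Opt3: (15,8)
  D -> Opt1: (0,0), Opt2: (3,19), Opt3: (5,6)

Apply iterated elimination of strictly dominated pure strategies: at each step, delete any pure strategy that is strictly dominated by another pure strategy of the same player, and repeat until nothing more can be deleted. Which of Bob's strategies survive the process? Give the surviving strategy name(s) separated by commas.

Opt1

Alice's strategy B is strictly dominated by C (Opt1: 10>3, Opt2: 19>4, Opt3: 15>3) and is removed.
Alice's strategy D is strictly dominated by C (Opt1: 10>0, Opt2: 19>3, Opt3: 15>5) and is removed.
Bob's strategy Opt2 is strictly dominated by Opt1 (A: 17>2, C: 17>1) and is removed.
Column Opt3 is eliminated: Opt1 beats it against every remaining row (A: 17>14, C: 17>8).
For Alice, A strictly dominates C on the remaining columns (Opt1: 16>10); eliminate C.
Among the remaining strategies, none is strictly dominated by another pure strategy of the same player, so the elimination stops.
Surviving strategies — Alice: {A}; Bob: {Opt1}.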